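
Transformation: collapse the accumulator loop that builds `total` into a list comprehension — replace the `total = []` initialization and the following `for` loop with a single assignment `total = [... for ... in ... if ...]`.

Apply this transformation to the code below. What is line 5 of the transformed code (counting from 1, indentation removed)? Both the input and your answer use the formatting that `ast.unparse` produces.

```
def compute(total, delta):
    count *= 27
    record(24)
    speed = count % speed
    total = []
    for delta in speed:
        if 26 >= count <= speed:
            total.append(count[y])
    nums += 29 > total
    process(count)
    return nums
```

Transformed code:
def compute(total, delta):
    count *= 27
    record(24)
    speed = count % speed
    total = [count[y] for delta in speed if 26 >= count <= speed]
    nums += 29 > total
    process(count)
    return nums

total = [count[y] for delta in speed if 26 >= count <= speed]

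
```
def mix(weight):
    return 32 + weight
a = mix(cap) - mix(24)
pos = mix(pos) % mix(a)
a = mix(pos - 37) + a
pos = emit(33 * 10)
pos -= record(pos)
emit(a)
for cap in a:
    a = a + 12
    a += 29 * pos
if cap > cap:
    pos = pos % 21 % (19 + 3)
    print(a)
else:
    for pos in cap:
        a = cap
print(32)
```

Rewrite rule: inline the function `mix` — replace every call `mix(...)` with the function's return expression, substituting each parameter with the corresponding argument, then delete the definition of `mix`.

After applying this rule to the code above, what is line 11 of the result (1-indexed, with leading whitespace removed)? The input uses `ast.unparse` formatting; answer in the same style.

pos = pos % 21 % (19 + 3)

Transformed code:
a = 32 + cap - (32 + 24)
pos = (32 + pos) % (32 + a)
a = 32 + (pos - 37) + a
pos = emit(33 * 10)
pos -= record(pos)
emit(a)
for cap in a:
    a = a + 12
    a += 29 * pos
if cap > cap:
    pos = pos % 21 % (19 + 3)
    print(a)
else:
    for pos in cap:
        a = cap
print(32)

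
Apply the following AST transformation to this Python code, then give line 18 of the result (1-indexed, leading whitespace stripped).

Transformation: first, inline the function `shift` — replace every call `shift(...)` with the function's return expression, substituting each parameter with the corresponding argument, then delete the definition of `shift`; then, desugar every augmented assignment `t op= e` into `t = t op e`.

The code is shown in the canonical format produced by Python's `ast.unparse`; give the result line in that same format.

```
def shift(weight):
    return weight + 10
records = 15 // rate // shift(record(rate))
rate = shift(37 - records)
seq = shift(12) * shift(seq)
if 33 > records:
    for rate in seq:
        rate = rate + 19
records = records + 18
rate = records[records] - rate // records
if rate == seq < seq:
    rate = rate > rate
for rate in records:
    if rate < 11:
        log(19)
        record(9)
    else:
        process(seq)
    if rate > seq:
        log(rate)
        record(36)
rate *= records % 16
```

log(rate)

Transformed code:
records = 15 // rate // (record(rate) + 10)
rate = 37 - records + 10
seq = (12 + 10) * (seq + 10)
if 33 > records:
    for rate in seq:
        rate = rate + 19
records = records + 18
rate = records[records] - rate // records
if rate == seq < seq:
    rate = rate > rate
for rate in records:
    if rate < 11:
        log(19)
        record(9)
    else:
        process(seq)
    if rate > seq:
        log(rate)
        record(36)
rate = rate * (records % 16)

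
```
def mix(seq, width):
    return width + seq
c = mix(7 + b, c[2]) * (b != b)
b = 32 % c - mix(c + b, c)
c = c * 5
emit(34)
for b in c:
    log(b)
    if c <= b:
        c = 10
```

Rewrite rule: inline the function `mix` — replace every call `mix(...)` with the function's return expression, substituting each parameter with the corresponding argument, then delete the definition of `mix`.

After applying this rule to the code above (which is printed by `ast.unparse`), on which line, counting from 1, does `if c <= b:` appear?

7

Transformed code:
c = (c[2] + (7 + b)) * (b != b)
b = 32 % c - (c + (c + b))
c = c * 5
emit(34)
for b in c:
    log(b)
    if c <= b:
        c = 10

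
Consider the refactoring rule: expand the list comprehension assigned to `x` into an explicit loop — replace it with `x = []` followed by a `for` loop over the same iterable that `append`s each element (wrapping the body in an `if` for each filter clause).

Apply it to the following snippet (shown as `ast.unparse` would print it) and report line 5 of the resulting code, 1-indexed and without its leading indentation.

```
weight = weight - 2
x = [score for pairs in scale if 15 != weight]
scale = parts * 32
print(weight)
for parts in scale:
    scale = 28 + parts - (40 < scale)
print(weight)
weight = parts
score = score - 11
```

x.append(score)

Transformed code:
weight = weight - 2
x = []
for pairs in scale:
    if 15 != weight:
        x.append(score)
scale = parts * 32
print(weight)
for parts in scale:
    scale = 28 + parts - (40 < scale)
print(weight)
weight = parts
score = score - 11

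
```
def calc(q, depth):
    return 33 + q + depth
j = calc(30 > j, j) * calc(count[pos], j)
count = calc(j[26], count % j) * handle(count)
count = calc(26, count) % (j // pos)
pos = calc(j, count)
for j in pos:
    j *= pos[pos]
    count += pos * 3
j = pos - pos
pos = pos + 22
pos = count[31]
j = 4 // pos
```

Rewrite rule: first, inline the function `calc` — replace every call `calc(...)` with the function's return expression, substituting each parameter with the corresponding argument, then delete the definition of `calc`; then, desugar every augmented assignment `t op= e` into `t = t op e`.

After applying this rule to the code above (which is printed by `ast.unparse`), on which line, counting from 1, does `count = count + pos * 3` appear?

Transformed code:
j = (33 + (30 > j) + j) * (33 + count[pos] + j)
count = (33 + j[26] + count % j) * handle(count)
count = (33 + 26 + count) % (j // pos)
pos = 33 + j + count
for j in pos:
    j = j * pos[pos]
    count = count + pos * 3
j = pos - pos
pos = pos + 22
pos = count[31]
j = 4 // pos

7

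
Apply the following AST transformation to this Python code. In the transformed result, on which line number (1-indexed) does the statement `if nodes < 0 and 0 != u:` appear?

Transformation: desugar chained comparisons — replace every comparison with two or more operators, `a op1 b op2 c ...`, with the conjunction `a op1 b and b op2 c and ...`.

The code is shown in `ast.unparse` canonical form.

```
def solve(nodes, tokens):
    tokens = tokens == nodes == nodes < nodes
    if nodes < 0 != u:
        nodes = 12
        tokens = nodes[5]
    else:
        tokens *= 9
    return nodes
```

3

Transformed code:
def solve(nodes, tokens):
    tokens = tokens == nodes and nodes == nodes and (nodes < nodes)
    if nodes < 0 and 0 != u:
        nodes = 12
        tokens = nodes[5]
    else:
        tokens *= 9
    return nodes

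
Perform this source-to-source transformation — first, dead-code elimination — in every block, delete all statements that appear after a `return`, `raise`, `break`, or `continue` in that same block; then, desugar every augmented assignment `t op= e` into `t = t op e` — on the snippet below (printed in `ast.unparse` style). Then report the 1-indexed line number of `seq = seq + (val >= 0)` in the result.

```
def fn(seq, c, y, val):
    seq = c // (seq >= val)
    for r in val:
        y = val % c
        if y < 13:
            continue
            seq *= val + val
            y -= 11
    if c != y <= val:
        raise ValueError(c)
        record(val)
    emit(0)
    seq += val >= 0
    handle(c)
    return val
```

10

Transformed code:
def fn(seq, c, y, val):
    seq = c // (seq >= val)
    for r in val:
        y = val % c
        if y < 13:
            continue
    if c != y <= val:
        raise ValueError(c)
    emit(0)
    seq = seq + (val >= 0)
    handle(c)
    return val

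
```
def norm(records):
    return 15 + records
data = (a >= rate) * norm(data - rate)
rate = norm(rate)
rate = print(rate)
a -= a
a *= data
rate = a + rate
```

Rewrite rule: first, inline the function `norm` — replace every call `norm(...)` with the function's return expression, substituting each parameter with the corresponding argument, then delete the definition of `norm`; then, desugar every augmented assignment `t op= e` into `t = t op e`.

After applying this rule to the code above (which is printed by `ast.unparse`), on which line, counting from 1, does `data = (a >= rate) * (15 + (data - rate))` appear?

Transformed code:
data = (a >= rate) * (15 + (data - rate))
rate = 15 + rate
rate = print(rate)
a = a - a
a = a * data
rate = a + rate

1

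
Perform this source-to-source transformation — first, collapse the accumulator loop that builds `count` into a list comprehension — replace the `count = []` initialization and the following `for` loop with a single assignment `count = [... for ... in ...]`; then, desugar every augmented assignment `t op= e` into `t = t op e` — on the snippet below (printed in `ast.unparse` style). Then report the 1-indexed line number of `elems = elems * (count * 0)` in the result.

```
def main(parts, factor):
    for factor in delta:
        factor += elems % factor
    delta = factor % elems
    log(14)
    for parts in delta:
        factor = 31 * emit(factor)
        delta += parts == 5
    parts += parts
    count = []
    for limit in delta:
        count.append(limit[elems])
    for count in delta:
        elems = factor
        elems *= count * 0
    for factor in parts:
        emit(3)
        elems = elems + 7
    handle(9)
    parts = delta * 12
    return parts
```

Transformed code:
def main(parts, factor):
    for factor in delta:
        factor = factor + elems % factor
    delta = factor % elems
    log(14)
    for parts in delta:
        factor = 31 * emit(factor)
        delta = delta + (parts == 5)
    parts = parts + parts
    count = [limit[elems] for limit in delta]
    for count in delta:
        elems = factor
        elems = elems * (count * 0)
    for factor in parts:
        emit(3)
        elems = elems + 7
    handle(9)
    parts = delta * 12
    return parts

13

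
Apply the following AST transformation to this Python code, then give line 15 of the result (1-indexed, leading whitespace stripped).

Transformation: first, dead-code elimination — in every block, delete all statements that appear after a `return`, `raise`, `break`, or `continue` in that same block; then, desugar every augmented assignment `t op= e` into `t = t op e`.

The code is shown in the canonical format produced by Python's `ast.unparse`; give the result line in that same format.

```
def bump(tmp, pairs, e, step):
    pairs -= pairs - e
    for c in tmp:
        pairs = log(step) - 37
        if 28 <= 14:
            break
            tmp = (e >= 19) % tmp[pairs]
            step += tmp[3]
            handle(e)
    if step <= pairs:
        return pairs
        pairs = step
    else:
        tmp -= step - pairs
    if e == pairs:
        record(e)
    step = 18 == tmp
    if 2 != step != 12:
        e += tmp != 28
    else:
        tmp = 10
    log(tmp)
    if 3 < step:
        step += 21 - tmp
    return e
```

e = e + (tmp != 28)

Transformed code:
def bump(tmp, pairs, e, step):
    pairs = pairs - (pairs - e)
    for c in tmp:
        pairs = log(step) - 37
        if 28 <= 14:
            break
    if step <= pairs:
        return pairs
    else:
        tmp = tmp - (step - pairs)
    if e == pairs:
        record(e)
    step = 18 == tmp
    if 2 != step != 12:
        e = e + (tmp != 28)
    else:
        tmp = 10
    log(tmp)
    if 3 < step:
        step = step + (21 - tmp)
    return e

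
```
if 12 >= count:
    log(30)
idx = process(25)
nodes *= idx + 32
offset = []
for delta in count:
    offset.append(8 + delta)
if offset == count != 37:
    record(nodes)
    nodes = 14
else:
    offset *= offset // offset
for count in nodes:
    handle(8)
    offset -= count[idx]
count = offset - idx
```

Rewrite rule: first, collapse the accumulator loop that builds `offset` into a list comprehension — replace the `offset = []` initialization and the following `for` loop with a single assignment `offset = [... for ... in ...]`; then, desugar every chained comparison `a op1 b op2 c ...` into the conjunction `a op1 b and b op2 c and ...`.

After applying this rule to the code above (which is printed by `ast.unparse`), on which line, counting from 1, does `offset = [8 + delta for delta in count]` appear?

5

Transformed code:
if 12 >= count:
    log(30)
idx = process(25)
nodes *= idx + 32
offset = [8 + delta for delta in count]
if offset == count and count != 37:
    record(nodes)
    nodes = 14
else:
    offset *= offset // offset
for count in nodes:
    handle(8)
    offset -= count[idx]
count = offset - idx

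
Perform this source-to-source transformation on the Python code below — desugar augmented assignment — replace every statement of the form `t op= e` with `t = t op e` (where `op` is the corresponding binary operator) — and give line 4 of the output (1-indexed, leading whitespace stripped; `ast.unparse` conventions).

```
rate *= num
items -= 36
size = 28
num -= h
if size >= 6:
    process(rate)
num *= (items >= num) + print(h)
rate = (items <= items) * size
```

num = num - h

Transformed code:
rate = rate * num
items = items - 36
size = 28
num = num - h
if size >= 6:
    process(rate)
num = num * ((items >= num) + print(h))
rate = (items <= items) * size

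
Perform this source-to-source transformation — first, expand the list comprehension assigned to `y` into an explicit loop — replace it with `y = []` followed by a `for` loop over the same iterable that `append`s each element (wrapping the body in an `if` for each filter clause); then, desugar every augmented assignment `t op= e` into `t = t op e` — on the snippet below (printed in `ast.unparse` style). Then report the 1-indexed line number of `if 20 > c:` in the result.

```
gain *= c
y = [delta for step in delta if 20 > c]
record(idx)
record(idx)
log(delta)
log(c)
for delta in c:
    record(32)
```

4

Transformed code:
gain = gain * c
y = []
for step in delta:
    if 20 > c:
        y.append(delta)
record(idx)
record(idx)
log(delta)
log(c)
for delta in c:
    record(32)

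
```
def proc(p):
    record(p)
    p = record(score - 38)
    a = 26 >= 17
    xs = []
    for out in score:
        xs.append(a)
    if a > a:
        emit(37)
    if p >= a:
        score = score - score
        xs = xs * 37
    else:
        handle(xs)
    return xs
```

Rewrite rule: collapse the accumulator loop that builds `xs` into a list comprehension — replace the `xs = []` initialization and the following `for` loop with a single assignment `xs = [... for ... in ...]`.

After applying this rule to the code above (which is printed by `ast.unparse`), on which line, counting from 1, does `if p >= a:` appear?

Transformed code:
def proc(p):
    record(p)
    p = record(score - 38)
    a = 26 >= 17
    xs = [a for out in score]
    if a > a:
        emit(37)
    if p >= a:
        score = score - score
        xs = xs * 37
    else:
        handle(xs)
    return xs

8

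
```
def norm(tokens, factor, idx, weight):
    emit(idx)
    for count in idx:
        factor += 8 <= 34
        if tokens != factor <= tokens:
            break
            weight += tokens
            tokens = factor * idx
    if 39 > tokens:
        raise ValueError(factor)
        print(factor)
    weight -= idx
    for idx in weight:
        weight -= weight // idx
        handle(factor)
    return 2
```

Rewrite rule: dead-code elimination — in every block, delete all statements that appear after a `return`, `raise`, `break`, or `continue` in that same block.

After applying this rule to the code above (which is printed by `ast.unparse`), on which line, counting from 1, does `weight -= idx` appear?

Transformed code:
def norm(tokens, factor, idx, weight):
    emit(idx)
    for count in idx:
        factor += 8 <= 34
        if tokens != factor <= tokens:
            break
    if 39 > tokens:
        raise ValueError(factor)
    weight -= idx
    for idx in weight:
        weight -= weight // idx
        handle(factor)
    return 2

9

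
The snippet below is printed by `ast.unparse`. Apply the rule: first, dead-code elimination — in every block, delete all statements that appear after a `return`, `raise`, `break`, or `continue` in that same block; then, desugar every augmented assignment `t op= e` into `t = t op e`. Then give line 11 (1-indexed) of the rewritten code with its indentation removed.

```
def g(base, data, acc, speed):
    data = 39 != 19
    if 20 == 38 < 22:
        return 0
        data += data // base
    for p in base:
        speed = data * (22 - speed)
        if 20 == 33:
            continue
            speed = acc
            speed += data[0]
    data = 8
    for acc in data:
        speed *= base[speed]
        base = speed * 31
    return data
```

speed = speed * base[speed]

Transformed code:
def g(base, data, acc, speed):
    data = 39 != 19
    if 20 == 38 < 22:
        return 0
    for p in base:
        speed = data * (22 - speed)
        if 20 == 33:
            continue
    data = 8
    for acc in data:
        speed = speed * base[speed]
        base = speed * 31
    return data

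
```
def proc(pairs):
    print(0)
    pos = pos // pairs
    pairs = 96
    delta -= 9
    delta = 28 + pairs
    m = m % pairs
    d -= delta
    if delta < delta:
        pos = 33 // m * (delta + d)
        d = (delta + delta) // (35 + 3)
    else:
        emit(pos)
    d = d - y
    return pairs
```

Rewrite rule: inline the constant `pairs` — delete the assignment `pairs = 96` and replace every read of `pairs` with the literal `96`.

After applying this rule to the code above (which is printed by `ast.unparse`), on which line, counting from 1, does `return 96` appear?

Transformed code:
def proc(pairs):
    print(0)
    pos = pos // 96
    delta -= 9
    delta = 28 + 96
    m = m % 96
    d -= delta
    if delta < delta:
        pos = 33 // m * (delta + d)
        d = (delta + delta) // (35 + 3)
    else:
        emit(pos)
    d = d - y
    return 96

14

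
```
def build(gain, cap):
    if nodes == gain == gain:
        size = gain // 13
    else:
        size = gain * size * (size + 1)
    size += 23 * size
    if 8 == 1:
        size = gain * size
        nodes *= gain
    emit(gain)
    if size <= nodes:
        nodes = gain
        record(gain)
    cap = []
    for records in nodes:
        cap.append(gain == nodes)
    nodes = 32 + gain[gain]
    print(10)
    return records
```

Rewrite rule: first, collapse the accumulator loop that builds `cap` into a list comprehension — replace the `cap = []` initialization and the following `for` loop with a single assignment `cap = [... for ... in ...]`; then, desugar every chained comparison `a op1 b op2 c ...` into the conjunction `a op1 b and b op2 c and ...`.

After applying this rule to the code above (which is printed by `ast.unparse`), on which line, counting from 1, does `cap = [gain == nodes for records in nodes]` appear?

14

Transformed code:
def build(gain, cap):
    if nodes == gain and gain == gain:
        size = gain // 13
    else:
        size = gain * size * (size + 1)
    size += 23 * size
    if 8 == 1:
        size = gain * size
        nodes *= gain
    emit(gain)
    if size <= nodes:
        nodes = gain
        record(gain)
    cap = [gain == nodes for records in nodes]
    nodes = 32 + gain[gain]
    print(10)
    return records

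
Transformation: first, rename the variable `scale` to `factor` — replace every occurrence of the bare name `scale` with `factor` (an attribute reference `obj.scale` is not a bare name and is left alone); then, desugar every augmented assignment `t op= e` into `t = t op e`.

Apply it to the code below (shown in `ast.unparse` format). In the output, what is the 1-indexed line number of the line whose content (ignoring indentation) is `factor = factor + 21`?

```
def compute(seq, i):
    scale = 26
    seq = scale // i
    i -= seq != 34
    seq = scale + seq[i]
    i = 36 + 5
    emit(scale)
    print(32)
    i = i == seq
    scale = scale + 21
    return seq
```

10

Transformed code:
def compute(seq, i):
    factor = 26
    seq = factor // i
    i = i - (seq != 34)
    seq = factor + seq[i]
    i = 36 + 5
    emit(factor)
    print(32)
    i = i == seq
    factor = factor + 21
    return seq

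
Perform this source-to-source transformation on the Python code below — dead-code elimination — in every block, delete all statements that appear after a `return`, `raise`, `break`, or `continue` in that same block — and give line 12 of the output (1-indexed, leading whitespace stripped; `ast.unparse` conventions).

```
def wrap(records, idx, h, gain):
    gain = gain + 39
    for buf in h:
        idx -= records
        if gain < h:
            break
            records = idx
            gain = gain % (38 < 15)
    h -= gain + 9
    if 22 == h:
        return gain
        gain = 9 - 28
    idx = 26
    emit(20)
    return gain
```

Transformed code:
def wrap(records, idx, h, gain):
    gain = gain + 39
    for buf in h:
        idx -= records
        if gain < h:
            break
    h -= gain + 9
    if 22 == h:
        return gain
    idx = 26
    emit(20)
    return gain

return gain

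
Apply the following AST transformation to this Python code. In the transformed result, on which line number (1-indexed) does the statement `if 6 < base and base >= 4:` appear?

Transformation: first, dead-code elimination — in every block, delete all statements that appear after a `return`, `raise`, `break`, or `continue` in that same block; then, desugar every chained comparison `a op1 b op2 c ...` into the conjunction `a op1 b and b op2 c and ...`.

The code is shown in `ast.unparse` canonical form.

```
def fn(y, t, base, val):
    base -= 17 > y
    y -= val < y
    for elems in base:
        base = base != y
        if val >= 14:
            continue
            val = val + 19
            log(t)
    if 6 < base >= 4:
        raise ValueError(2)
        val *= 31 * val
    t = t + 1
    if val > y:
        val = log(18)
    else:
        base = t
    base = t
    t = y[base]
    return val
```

Transformed code:
def fn(y, t, base, val):
    base -= 17 > y
    y -= val < y
    for elems in base:
        base = base != y
        if val >= 14:
            continue
    if 6 < base and base >= 4:
        raise ValueError(2)
    t = t + 1
    if val > y:
        val = log(18)
    else:
        base = t
    base = t
    t = y[base]
    return val

8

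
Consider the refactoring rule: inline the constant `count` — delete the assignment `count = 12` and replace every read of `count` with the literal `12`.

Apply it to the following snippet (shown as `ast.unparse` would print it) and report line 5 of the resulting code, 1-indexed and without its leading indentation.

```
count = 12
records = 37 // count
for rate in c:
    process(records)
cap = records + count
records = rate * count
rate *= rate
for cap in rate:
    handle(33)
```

records = rate * 12

Transformed code:
records = 37 // 12
for rate in c:
    process(records)
cap = records + 12
records = rate * 12
rate *= rate
for cap in rate:
    handle(33)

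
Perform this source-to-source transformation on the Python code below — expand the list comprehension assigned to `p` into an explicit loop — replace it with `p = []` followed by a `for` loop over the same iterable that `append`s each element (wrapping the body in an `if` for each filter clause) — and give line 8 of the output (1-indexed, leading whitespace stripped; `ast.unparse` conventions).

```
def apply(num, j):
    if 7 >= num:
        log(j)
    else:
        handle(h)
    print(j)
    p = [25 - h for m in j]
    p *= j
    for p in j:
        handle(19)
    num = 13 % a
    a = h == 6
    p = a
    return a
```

for m in j:

Transformed code:
def apply(num, j):
    if 7 >= num:
        log(j)
    else:
        handle(h)
    print(j)
    p = []
    for m in j:
        p.append(25 - h)
    p *= j
    for p in j:
        handle(19)
    num = 13 % a
    a = h == 6
    p = a
    return a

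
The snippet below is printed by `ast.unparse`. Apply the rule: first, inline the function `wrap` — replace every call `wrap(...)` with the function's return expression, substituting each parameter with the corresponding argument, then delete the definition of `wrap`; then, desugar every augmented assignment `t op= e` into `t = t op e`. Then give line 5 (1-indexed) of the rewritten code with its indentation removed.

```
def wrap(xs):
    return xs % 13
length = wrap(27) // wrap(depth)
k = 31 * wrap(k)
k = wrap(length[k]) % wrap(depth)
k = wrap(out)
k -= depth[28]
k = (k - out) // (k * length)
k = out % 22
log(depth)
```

k = k - depth[28]

Transformed code:
length = 27 % 13 // (depth % 13)
k = 31 * (k % 13)
k = length[k] % 13 % (depth % 13)
k = out % 13
k = k - depth[28]
k = (k - out) // (k * length)
k = out % 22
log(depth)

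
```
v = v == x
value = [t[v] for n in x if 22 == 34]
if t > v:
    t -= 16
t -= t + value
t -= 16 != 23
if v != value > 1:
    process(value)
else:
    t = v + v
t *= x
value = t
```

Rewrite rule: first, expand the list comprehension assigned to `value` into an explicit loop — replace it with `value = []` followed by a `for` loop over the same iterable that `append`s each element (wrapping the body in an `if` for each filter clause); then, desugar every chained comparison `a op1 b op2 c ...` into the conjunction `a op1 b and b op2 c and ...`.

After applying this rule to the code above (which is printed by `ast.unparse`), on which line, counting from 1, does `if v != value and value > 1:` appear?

10

Transformed code:
v = v == x
value = []
for n in x:
    if 22 == 34:
        value.append(t[v])
if t > v:
    t -= 16
t -= t + value
t -= 16 != 23
if v != value and value > 1:
    process(value)
else:
    t = v + v
t *= x
value = t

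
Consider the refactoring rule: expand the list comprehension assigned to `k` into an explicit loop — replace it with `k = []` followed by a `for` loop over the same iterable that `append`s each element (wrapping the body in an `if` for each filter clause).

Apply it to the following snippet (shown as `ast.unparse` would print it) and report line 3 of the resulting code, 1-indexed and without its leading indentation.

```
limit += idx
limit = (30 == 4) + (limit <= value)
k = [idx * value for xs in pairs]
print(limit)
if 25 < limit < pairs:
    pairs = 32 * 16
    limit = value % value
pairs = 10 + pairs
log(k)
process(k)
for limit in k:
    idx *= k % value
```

k = []

Transformed code:
limit += idx
limit = (30 == 4) + (limit <= value)
k = []
for xs in pairs:
    k.append(idx * value)
print(limit)
if 25 < limit < pairs:
    pairs = 32 * 16
    limit = value % value
pairs = 10 + pairs
log(k)
process(k)
for limit in k:
    idx *= k % value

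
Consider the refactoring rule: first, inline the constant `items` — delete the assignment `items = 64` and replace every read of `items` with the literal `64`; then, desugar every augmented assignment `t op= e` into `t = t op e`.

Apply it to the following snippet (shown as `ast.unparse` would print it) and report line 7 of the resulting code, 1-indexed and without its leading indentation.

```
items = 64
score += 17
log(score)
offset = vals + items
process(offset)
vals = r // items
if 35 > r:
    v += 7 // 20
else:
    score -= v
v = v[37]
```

Transformed code:
score = score + 17
log(score)
offset = vals + 64
process(offset)
vals = r // 64
if 35 > r:
    v = v + 7 // 20
else:
    score = score - v
v = v[37]

v = v + 7 // 20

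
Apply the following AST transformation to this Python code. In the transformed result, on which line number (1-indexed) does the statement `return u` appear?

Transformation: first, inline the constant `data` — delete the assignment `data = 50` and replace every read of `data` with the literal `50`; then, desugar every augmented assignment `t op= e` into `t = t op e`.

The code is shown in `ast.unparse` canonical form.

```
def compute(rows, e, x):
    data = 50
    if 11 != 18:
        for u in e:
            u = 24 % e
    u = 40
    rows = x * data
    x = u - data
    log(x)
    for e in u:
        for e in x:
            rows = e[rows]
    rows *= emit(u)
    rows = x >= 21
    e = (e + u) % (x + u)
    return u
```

Transformed code:
def compute(rows, e, x):
    if 11 != 18:
        for u in e:
            u = 24 % e
    u = 40
    rows = x * 50
    x = u - 50
    log(x)
    for e in u:
        for e in x:
            rows = e[rows]
    rows = rows * emit(u)
    rows = x >= 21
    e = (e + u) % (x + u)
    return u

15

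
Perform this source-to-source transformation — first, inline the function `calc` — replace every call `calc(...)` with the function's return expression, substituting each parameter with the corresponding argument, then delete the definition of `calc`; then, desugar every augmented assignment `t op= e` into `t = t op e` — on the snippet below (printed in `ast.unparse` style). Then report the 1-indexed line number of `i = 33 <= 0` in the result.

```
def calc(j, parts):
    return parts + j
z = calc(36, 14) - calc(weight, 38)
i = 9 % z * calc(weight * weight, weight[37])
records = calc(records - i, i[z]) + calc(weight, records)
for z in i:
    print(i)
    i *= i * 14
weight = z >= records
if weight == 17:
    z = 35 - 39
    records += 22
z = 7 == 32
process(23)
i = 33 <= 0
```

Transformed code:
z = 14 + 36 - (38 + weight)
i = 9 % z * (weight[37] + weight * weight)
records = i[z] + (records - i) + (records + weight)
for z in i:
    print(i)
    i = i * (i * 14)
weight = z >= records
if weight == 17:
    z = 35 - 39
    records = records + 22
z = 7 == 32
process(23)
i = 33 <= 0

13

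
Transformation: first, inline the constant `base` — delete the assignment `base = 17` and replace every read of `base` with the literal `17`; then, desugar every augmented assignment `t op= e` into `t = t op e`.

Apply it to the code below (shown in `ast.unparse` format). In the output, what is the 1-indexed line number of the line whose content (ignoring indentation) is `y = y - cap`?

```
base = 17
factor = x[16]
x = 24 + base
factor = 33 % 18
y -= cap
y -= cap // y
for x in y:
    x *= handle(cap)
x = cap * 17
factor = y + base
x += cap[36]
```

Transformed code:
factor = x[16]
x = 24 + 17
factor = 33 % 18
y = y - cap
y = y - cap // y
for x in y:
    x = x * handle(cap)
x = cap * 17
factor = y + 17
x = x + cap[36]

4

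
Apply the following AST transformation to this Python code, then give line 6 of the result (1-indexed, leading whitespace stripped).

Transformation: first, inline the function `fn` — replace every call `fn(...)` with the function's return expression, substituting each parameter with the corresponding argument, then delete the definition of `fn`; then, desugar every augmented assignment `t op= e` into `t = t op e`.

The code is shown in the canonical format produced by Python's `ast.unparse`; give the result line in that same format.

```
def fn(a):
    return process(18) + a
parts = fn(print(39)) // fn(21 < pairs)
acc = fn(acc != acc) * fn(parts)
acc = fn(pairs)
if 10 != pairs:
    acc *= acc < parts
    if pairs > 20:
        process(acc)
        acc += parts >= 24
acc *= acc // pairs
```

if pairs > 20:

Transformed code:
parts = (process(18) + print(39)) // (process(18) + (21 < pairs))
acc = (process(18) + (acc != acc)) * (process(18) + parts)
acc = process(18) + pairs
if 10 != pairs:
    acc = acc * (acc < parts)
    if pairs > 20:
        process(acc)
        acc = acc + (parts >= 24)
acc = acc * (acc // pairs)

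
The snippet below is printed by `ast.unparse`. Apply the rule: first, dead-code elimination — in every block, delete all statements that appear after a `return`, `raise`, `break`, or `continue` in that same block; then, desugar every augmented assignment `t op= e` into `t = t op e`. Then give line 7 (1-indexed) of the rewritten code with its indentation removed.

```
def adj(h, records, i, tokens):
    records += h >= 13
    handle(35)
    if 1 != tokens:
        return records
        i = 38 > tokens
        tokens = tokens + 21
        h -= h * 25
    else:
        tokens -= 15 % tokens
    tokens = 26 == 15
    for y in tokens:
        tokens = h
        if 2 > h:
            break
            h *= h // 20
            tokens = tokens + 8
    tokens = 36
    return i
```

Transformed code:
def adj(h, records, i, tokens):
    records = records + (h >= 13)
    handle(35)
    if 1 != tokens:
        return records
    else:
        tokens = tokens - 15 % tokens
    tokens = 26 == 15
    for y in tokens:
        tokens = h
        if 2 > h:
            break
    tokens = 36
    return i

tokens = tokens - 15 % tokens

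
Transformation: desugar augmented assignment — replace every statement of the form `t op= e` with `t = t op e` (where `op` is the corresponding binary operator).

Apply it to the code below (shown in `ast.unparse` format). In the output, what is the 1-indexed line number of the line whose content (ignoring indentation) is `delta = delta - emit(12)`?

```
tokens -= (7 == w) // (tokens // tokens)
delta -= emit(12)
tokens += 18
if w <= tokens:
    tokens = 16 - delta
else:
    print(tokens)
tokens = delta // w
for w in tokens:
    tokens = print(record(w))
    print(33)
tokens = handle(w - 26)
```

2

Transformed code:
tokens = tokens - (7 == w) // (tokens // tokens)
delta = delta - emit(12)
tokens = tokens + 18
if w <= tokens:
    tokens = 16 - delta
else:
    print(tokens)
tokens = delta // w
for w in tokens:
    tokens = print(record(w))
    print(33)
tokens = handle(w - 26)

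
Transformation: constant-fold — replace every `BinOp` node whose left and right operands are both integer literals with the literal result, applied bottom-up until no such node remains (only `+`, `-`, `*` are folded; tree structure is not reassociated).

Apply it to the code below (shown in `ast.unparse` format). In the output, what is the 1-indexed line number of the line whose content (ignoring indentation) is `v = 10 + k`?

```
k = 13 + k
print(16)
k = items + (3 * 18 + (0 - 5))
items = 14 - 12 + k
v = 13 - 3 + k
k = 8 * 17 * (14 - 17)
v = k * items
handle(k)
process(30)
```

Transformed code:
k = 13 + k
print(16)
k = items + 49
items = 2 + k
v = 10 + k
k = -408
v = k * items
handle(k)
process(30)

5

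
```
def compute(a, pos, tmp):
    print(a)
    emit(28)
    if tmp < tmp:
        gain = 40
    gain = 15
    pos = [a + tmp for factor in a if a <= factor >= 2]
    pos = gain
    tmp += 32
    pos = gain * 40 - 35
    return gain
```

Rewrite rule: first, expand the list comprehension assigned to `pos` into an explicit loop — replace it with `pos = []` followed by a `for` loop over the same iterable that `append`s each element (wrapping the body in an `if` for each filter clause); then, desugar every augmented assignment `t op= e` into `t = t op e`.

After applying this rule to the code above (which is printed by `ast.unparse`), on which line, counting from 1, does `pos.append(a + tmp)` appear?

10

Transformed code:
def compute(a, pos, tmp):
    print(a)
    emit(28)
    if tmp < tmp:
        gain = 40
    gain = 15
    pos = []
    for factor in a:
        if a <= factor >= 2:
            pos.append(a + tmp)
    pos = gain
    tmp = tmp + 32
    pos = gain * 40 - 35
    return gain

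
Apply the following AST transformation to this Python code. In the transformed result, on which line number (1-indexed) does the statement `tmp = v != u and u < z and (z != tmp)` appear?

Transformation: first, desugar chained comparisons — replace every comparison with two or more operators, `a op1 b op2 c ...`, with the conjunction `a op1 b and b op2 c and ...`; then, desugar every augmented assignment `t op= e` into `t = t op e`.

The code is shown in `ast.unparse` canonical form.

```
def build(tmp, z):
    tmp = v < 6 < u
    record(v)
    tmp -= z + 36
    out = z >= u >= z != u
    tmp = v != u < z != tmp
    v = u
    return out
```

Transformed code:
def build(tmp, z):
    tmp = v < 6 and 6 < u
    record(v)
    tmp = tmp - (z + 36)
    out = z >= u and u >= z and (z != u)
    tmp = v != u and u < z and (z != tmp)
    v = u
    return out

6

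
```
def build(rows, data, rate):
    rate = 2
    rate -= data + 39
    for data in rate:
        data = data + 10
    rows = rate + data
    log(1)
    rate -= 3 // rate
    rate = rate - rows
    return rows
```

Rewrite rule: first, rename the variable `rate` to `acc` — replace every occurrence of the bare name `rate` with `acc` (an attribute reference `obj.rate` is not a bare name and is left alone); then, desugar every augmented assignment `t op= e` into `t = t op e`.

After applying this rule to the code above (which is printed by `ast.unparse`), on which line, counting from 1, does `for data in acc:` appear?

4

Transformed code:
def build(rows, data, acc):
    acc = 2
    acc = acc - (data + 39)
    for data in acc:
        data = data + 10
    rows = acc + data
    log(1)
    acc = acc - 3 // acc
    acc = acc - rows
    return rows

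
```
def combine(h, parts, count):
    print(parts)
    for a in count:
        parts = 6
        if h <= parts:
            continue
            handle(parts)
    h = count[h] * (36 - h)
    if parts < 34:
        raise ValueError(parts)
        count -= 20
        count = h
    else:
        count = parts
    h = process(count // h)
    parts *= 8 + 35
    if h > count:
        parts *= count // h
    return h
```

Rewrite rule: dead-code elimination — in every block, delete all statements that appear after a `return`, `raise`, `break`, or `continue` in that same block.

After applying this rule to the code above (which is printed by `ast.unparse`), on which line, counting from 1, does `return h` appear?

Transformed code:
def combine(h, parts, count):
    print(parts)
    for a in count:
        parts = 6
        if h <= parts:
            continue
    h = count[h] * (36 - h)
    if parts < 34:
        raise ValueError(parts)
    else:
        count = parts
    h = process(count // h)
    parts *= 8 + 35
    if h > count:
        parts *= count // h
    return h

16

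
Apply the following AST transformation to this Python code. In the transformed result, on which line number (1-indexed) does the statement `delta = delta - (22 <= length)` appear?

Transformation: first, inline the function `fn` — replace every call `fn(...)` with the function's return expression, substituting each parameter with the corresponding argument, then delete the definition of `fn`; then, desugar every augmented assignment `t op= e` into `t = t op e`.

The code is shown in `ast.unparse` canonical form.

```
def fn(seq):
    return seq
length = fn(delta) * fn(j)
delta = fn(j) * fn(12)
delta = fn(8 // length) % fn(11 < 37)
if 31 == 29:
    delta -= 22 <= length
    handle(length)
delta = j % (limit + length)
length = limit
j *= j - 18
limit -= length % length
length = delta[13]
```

5

Transformed code:
length = delta * j
delta = j * 12
delta = 8 // length % (11 < 37)
if 31 == 29:
    delta = delta - (22 <= length)
    handle(length)
delta = j % (limit + length)
length = limit
j = j * (j - 18)
limit = limit - length % length
length = delta[13]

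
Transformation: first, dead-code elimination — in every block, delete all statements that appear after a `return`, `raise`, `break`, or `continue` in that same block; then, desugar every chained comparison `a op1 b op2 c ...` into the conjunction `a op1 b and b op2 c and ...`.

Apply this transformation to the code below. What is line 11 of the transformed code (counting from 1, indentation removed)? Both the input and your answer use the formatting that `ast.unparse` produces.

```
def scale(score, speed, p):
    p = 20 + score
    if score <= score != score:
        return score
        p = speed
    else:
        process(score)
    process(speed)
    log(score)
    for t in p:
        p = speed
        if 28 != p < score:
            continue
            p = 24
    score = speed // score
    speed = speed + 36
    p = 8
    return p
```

Transformed code:
def scale(score, speed, p):
    p = 20 + score
    if score <= score and score != score:
        return score
    else:
        process(score)
    process(speed)
    log(score)
    for t in p:
        p = speed
        if 28 != p and p < score:
            continue
    score = speed // score
    speed = speed + 36
    p = 8
    return p

if 28 != p and p < score: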